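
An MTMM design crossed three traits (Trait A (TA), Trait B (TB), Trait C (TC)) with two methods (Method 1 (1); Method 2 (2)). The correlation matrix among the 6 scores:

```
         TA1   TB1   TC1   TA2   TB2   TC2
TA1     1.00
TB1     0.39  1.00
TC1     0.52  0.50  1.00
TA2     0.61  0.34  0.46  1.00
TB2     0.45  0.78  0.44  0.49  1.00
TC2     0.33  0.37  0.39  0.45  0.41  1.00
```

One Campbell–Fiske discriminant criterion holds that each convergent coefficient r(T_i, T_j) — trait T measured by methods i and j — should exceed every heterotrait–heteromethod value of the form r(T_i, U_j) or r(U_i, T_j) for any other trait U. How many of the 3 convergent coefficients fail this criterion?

1

Checking each validity diagonal entry against its comparison values:
TA (methods 1·2): 0.61 vs {0.45, 0.34, 0.33, 0.46} → pass.
TB (methods 1·2): 0.78 vs {0.34, 0.45, 0.37, 0.44} → pass.
TC (methods 1·2): 0.39 vs {0.46, 0.33, 0.44, 0.37} → fail.
1 of 3 fail.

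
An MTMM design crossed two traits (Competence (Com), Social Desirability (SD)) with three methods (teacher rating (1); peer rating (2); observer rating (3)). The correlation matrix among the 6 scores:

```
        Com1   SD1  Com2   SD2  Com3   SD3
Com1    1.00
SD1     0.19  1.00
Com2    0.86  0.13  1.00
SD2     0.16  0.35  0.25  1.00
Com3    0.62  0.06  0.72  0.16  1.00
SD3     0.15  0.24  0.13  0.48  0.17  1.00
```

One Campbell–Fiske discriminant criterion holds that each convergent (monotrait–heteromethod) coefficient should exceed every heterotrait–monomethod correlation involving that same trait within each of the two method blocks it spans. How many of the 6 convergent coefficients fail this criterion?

0

Checking each validity diagonal entry against its comparison values:
Com (methods 1·2): 0.86 vs {0.19, 0.25} → pass.
Com (methods 1·3): 0.62 vs {0.19, 0.17} → pass.
Com (methods 2·3): 0.72 vs {0.25, 0.17} → pass.
SD (methods 1·2): 0.35 vs {0.19, 0.25} → pass.
SD (methods 1·3): 0.24 vs {0.19, 0.17} → pass.
SD (methods 2·3): 0.48 vs {0.25, 0.17} → pass.
0 of 6 fail.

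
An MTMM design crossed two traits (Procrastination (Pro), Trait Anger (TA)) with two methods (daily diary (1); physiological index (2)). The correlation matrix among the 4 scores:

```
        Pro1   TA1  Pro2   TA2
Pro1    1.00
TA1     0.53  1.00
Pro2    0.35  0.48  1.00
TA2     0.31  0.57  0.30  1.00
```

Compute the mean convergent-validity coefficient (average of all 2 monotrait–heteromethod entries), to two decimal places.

Convergent values: 0.35, 0.57; mean = 0.92/2 = 0.46.

0.46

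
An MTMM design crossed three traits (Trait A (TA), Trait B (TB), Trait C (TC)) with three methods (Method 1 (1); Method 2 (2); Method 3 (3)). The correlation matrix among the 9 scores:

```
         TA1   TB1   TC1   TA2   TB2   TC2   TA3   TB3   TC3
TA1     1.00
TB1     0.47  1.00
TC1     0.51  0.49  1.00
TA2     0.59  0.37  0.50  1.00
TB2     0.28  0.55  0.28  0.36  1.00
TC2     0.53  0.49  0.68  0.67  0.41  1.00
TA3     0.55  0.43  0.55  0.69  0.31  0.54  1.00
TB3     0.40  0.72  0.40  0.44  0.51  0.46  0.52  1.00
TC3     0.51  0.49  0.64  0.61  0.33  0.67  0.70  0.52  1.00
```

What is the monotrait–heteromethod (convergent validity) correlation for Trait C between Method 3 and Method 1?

0.64

Same trait (TC), different methods: r(TC3, TC1) = 0.64.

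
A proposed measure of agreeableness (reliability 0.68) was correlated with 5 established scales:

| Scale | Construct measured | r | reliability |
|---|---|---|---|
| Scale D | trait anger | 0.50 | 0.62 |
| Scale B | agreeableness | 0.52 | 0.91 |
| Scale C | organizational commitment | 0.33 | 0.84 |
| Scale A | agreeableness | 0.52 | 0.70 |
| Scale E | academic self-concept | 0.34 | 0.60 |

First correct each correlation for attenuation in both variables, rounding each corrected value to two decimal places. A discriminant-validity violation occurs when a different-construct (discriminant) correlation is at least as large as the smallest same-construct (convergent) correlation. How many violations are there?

Disattenuated r (r / √(r_scale · r_new)):
  Scale D (disc): 0.50 / √(0.62·0.68) = 0.77
  Scale B (conv): 0.52 / √(0.91·0.68) = 0.66
  Scale C (disc): 0.33 / √(0.84·0.68) = 0.44
  Scale A (conv): 0.52 / √(0.70·0.68) = 0.75
  Scale E (disc): 0.34 / √(0.60·0.68) = 0.53
Smallest convergent = 0.66. Discriminant values: 0.77, 0.44, 0.53; count ≥ 0.66 → 1.

1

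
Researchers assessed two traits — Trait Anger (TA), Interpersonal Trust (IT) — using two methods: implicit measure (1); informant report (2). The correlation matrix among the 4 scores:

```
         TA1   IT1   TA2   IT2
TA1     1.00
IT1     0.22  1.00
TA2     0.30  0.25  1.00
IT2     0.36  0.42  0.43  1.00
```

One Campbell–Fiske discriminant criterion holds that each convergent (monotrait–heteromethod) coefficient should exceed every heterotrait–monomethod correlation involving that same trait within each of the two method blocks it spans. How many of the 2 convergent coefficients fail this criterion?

2

Each convergent coefficient versus the relevant comparison correlations:
TA (methods 1·2): 0.30 vs {0.22, 0.43} → fail.
IT (methods 1·2): 0.42 vs {0.22, 0.43} → fail.
2 of 2 fail.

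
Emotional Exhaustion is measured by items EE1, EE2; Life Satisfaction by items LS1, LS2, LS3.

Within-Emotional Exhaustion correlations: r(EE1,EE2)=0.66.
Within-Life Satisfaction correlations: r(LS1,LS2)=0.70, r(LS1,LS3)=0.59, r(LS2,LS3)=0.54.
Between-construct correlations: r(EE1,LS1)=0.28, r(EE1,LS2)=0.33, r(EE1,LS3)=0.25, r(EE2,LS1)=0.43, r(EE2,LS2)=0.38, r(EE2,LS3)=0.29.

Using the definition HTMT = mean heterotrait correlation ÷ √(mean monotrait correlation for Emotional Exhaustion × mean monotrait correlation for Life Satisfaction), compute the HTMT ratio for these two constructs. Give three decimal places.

0.515

Mean between = 1.96/6 = 0.3267.
Mean within-EE = 0.66/1 = 0.6600; mean within-LS = 1.83/3 = 0.6100.
Geometric mean = √(0.6600 × 0.6100) = 0.6345.
HTMT = 0.3267 / 0.6345 = 0.515.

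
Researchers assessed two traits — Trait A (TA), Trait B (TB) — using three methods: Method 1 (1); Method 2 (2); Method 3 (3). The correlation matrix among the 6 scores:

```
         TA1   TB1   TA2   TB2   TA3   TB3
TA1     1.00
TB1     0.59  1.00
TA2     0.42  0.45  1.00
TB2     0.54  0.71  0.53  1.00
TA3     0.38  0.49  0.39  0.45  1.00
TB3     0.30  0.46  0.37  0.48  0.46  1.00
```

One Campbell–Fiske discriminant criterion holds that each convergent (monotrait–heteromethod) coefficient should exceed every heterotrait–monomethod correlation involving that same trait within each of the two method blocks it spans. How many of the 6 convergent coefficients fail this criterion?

Checking each validity diagonal entry against its comparison values:
TA (methods 1·2): 0.42 vs {0.59, 0.53} → fail.
TA (methods 1·3): 0.38 vs {0.59, 0.46} → fail.
TA (methods 2·3): 0.39 vs {0.53, 0.46} → fail.
TB (methods 1·2): 0.71 vs {0.59, 0.53} → pass.
TB (methods 1·3): 0.46 vs {0.59, 0.46} → fail.
TB (methods 2·3): 0.48 vs {0.53, 0.46} → fail.
5 of 6 fail.

5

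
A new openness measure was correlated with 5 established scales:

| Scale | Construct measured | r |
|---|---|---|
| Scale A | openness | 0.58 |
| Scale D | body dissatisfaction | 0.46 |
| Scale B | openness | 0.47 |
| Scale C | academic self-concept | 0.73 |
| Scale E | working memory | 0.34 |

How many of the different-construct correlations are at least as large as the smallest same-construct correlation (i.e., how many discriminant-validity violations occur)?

1

Convergent (same construct = openness): Scale A, Scale B.
Smallest convergent = 0.47. Discriminant values: 0.46, 0.73, 0.34; count ≥ 0.47 → 1.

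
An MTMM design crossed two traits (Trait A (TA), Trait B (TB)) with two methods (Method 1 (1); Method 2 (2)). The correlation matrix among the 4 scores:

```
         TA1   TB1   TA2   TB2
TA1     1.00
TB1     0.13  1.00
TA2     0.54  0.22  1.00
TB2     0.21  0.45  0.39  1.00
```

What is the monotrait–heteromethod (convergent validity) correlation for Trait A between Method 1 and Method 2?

Same trait (TA), different methods: r(TA1, TA2) = 0.54.

0.54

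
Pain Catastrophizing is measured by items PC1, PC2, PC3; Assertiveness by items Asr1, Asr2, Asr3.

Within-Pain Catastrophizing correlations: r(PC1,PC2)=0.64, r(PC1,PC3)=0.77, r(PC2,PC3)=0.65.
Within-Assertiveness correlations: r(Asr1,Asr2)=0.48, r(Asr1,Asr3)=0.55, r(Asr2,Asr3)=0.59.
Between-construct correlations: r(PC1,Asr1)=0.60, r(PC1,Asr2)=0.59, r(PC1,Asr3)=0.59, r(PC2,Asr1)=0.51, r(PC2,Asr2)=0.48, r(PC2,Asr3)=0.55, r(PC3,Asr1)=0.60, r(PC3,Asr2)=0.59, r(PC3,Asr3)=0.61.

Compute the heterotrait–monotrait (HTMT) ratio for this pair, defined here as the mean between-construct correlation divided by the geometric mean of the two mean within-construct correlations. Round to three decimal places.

Between-construct mean = 5.12/9 = 0.5689.
Mean within-PC = 2.06/3 = 0.6867; mean within-Asr = 1.62/3 = 0.5400.
Geometric mean = √(0.6867 × 0.5400) = 0.6089.
HTMT = 0.5689 / 0.6089 = 0.934.

0.934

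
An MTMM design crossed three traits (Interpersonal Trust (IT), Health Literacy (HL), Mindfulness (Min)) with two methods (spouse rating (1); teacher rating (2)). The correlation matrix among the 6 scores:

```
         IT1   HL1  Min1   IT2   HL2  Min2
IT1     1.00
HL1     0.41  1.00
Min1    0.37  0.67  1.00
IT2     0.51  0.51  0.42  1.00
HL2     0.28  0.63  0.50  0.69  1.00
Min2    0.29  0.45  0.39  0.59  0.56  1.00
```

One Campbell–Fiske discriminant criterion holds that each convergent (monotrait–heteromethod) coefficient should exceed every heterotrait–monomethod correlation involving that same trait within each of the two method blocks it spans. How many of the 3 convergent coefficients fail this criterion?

Each convergent coefficient versus the relevant comparison correlations:
IT (methods 1·2): 0.51 vs {0.41, 0.69, 0.37, 0.59} → fail.
HL (methods 1·2): 0.63 vs {0.41, 0.69, 0.67, 0.56} → fail.
Min (methods 1·2): 0.39 vs {0.37, 0.59, 0.67, 0.56} → fail.
3 of 3 fail.

3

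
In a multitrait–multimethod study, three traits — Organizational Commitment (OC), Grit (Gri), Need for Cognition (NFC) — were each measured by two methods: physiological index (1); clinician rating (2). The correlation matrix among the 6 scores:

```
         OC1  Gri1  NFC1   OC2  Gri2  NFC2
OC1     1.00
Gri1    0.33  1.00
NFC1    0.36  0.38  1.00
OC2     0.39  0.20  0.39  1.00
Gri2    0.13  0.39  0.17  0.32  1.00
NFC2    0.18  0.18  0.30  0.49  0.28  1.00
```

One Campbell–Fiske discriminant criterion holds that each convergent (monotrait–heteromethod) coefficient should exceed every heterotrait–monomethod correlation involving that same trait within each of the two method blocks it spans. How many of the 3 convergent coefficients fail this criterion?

Convergent coefficients and their comparison sets:
OC (methods 1·2): 0.39 vs {0.33, 0.32, 0.36, 0.49} → fail.
Gri (methods 1·2): 0.39 vs {0.33, 0.32, 0.38, 0.28} → pass.
NFC (methods 1·2): 0.30 vs {0.36, 0.49, 0.38, 0.28} → fail.
2 of 3 fail.

2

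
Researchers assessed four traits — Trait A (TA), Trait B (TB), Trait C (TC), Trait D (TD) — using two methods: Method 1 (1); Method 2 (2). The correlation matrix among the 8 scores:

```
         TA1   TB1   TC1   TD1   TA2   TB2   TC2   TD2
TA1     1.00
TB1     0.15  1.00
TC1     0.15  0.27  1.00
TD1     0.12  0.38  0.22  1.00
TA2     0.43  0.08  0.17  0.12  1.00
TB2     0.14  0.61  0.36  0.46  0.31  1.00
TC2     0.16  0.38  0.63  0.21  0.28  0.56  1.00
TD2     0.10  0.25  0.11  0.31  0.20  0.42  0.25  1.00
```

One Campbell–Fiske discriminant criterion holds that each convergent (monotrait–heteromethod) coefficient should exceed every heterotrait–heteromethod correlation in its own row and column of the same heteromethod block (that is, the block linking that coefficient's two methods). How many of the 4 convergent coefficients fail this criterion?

1

Convergent coefficients and their comparison sets:
TA (methods 1·2): 0.43 vs {0.14, 0.08, 0.16, 0.17, 0.10, 0.12} → pass.
TB (methods 1·2): 0.61 vs {0.08, 0.14, 0.38, 0.36, 0.25, 0.46} → pass.
TC (methods 1·2): 0.63 vs {0.17, 0.16, 0.36, 0.38, 0.11, 0.21} → pass.
TD (methods 1·2): 0.31 vs {0.12, 0.10, 0.46, 0.25, 0.21, 0.11} → fail.
1 of 4 fail.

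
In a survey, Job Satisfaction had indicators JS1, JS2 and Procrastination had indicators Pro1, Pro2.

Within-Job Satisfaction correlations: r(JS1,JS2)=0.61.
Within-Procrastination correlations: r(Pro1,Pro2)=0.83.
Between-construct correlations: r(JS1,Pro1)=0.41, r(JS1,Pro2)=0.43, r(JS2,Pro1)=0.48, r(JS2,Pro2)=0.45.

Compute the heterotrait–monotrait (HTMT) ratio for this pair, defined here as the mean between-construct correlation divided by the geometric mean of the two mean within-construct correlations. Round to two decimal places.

Mean heterotrait r = 1.77/4 = 0.4425.
Mean within-JS = 0.61/1 = 0.6100; mean within-Pro = 0.83/1 = 0.8300.
Geometric mean = √(0.6100 × 0.8300) = 0.7115.
HTMT = 0.4425 / 0.7115 = 0.62.

0.62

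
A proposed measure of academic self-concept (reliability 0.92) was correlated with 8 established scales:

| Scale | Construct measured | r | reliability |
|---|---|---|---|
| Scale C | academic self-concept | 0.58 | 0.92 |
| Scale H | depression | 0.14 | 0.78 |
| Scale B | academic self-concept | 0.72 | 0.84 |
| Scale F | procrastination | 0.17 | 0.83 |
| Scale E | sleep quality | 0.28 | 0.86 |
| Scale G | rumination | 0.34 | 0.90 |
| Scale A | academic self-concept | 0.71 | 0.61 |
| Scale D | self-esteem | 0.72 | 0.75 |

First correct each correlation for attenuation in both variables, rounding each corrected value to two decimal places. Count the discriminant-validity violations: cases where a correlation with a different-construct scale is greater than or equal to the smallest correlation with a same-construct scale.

1

Disattenuated r (r / √(r_scale · r_new)):
  Scale C (conv): 0.58 / √(0.92·0.92) = 0.63
  Scale H (disc): 0.14 / √(0.78·0.92) = 0.17
  Scale B (conv): 0.72 / √(0.84·0.92) = 0.82
  Scale F (disc): 0.17 / √(0.83·0.92) = 0.19
  Scale E (disc): 0.28 / √(0.86·0.92) = 0.31
  Scale G (disc): 0.34 / √(0.90·0.92) = 0.37
  Scale A (conv): 0.71 / √(0.61·0.92) = 0.95
  Scale D (disc): 0.72 / √(0.75·0.92) = 0.87
Smallest convergent = 0.63. Discriminant values: 0.17, 0.19, 0.31, 0.37, 0.87; count ≥ 0.63 → 1.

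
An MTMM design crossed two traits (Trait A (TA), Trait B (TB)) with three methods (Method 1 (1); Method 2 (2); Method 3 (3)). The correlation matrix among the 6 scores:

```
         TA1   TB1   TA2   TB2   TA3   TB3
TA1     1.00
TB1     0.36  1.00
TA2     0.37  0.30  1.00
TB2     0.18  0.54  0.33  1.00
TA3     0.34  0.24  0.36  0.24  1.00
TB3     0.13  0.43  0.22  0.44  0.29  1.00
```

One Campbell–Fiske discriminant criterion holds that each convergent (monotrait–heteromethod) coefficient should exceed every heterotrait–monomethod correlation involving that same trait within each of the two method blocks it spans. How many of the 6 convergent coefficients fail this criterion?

1

Convergent coefficients and their comparison sets:
TA (methods 1·2): 0.37 vs {0.36, 0.33} → pass.
TA (methods 1·3): 0.34 vs {0.36, 0.29} → fail.
TA (methods 2·3): 0.36 vs {0.33, 0.29} → pass.
TB (methods 1·2): 0.54 vs {0.36, 0.33} → pass.
TB (methods 1·3): 0.43 vs {0.36, 0.29} → pass.
TB (methods 2·3): 0.44 vs {0.33, 0.29} → pass.
1 of 6 fail.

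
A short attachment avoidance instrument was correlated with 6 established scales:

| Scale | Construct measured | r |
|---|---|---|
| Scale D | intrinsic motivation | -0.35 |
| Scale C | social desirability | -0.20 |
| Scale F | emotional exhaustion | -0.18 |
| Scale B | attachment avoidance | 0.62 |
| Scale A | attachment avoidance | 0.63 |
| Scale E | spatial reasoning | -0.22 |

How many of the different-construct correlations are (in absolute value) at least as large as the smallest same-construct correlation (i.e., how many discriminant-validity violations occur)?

0

Convergent (same construct = attachment avoidance): Scale B, Scale A.
Smallest convergent = 0.62. Discriminant |r|: 0.35, 0.20, 0.18, 0.22; count ≥ 0.62 → 0.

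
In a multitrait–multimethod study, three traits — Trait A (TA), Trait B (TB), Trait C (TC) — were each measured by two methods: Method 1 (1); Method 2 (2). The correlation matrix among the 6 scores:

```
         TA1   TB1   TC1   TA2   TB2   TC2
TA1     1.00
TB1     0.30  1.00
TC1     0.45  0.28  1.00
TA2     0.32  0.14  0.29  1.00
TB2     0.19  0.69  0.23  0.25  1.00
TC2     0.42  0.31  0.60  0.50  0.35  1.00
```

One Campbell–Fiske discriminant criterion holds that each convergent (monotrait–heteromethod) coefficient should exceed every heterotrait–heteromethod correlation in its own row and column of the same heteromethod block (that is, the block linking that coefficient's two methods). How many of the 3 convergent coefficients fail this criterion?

1

Each convergent coefficient versus the relevant comparison correlations:
TA (methods 1·2): 0.32 vs {0.19, 0.14, 0.42, 0.29} → fail.
TB (methods 1·2): 0.69 vs {0.14, 0.19, 0.31, 0.23} → pass.
TC (methods 1·2): 0.60 vs {0.29, 0.42, 0.23, 0.31} → pass.
1 of 3 fail.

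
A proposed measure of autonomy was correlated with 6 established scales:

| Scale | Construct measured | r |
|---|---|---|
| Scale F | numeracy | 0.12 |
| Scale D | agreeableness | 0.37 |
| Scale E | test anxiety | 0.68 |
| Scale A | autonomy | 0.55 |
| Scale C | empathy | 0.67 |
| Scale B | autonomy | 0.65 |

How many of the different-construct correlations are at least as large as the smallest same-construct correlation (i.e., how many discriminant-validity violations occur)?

2

Convergent (same construct = autonomy): Scale A, Scale B.
Smallest convergent = 0.55. Discriminant values: 0.12, 0.37, 0.68, 0.67; count ≥ 0.55 → 2.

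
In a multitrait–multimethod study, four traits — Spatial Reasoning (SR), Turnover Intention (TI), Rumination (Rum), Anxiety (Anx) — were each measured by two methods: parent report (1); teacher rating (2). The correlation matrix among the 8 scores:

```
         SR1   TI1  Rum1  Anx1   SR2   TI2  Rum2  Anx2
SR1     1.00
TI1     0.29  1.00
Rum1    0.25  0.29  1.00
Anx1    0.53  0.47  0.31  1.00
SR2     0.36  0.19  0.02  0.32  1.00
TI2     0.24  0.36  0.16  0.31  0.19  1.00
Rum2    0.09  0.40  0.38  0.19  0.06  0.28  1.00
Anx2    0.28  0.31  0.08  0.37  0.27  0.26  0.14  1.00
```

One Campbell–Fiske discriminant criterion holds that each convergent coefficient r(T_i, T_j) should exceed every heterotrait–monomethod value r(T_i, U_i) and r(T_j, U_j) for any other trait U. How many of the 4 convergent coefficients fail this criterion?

3

Checking each validity diagonal entry against its comparison values:
SR (methods 1·2): 0.36 vs {0.29, 0.19, 0.25, 0.06, 0.53, 0.27} → fail.
TI (methods 1·2): 0.36 vs {0.29, 0.19, 0.29, 0.28, 0.47, 0.26} → fail.
Rum (methods 1·2): 0.38 vs {0.25, 0.06, 0.29, 0.28, 0.31, 0.14} → pass.
Anx (methods 1·2): 0.37 vs {0.53, 0.27, 0.47, 0.26, 0.31, 0.14} → fail.
3 of 4 fail.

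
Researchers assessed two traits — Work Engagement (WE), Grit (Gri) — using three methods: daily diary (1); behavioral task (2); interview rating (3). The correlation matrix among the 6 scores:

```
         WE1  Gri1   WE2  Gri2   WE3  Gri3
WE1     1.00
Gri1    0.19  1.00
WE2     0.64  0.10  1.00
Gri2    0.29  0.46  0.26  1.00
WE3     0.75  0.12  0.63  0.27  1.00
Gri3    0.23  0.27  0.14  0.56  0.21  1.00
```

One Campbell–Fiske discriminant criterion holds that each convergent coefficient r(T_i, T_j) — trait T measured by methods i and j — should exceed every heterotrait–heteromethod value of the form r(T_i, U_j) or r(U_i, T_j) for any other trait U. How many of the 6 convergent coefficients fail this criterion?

0

Checking each validity diagonal entry against its comparison values:
WE (methods 1·2): 0.64 vs {0.29, 0.10} → pass.
WE (methods 1·3): 0.75 vs {0.23, 0.12} → pass.
WE (methods 2·3): 0.63 vs {0.14, 0.27} → pass.
Gri (methods 1·2): 0.46 vs {0.10, 0.29} → pass.
Gri (methods 1·3): 0.27 vs {0.12, 0.23} → pass.
Gri (methods 2·3): 0.56 vs {0.27, 0.14} → pass.
0 of 6 fail.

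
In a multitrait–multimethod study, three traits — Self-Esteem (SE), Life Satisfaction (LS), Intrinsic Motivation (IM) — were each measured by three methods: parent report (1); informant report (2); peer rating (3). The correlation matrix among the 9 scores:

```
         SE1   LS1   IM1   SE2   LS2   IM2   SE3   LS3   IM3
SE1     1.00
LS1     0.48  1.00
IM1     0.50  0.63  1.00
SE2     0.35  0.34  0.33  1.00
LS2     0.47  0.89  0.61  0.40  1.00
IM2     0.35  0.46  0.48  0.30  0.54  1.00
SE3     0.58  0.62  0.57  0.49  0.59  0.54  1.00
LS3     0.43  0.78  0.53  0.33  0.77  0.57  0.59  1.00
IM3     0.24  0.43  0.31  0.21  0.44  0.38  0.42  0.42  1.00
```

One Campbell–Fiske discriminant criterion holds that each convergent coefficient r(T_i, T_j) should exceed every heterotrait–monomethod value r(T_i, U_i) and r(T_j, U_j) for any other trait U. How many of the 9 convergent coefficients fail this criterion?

6

Each convergent coefficient versus the relevant comparison correlations:
SE (methods 1·2): 0.35 vs {0.48, 0.40, 0.50, 0.30} → fail.
SE (methods 1·3): 0.58 vs {0.48, 0.59, 0.50, 0.42} → fail.
SE (methods 2·3): 0.49 vs {0.40, 0.59, 0.30, 0.42} → fail.
LS (methods 1·2): 0.89 vs {0.48, 0.40, 0.63, 0.54} → pass.
LS (methods 1·3): 0.78 vs {0.48, 0.59, 0.63, 0.42} → pass.
LS (methods 2·3): 0.77 vs {0.40, 0.59, 0.54, 0.42} → pass.
IM (methods 1·2): 0.48 vs {0.50, 0.30, 0.63, 0.54} → fail.
IM (methods 1·3): 0.31 vs {0.50, 0.42, 0.63, 0.42} → fail.
IM (methods 2·3): 0.38 vs {0.30, 0.42, 0.54, 0.42} → fail.
6 of 9 fail.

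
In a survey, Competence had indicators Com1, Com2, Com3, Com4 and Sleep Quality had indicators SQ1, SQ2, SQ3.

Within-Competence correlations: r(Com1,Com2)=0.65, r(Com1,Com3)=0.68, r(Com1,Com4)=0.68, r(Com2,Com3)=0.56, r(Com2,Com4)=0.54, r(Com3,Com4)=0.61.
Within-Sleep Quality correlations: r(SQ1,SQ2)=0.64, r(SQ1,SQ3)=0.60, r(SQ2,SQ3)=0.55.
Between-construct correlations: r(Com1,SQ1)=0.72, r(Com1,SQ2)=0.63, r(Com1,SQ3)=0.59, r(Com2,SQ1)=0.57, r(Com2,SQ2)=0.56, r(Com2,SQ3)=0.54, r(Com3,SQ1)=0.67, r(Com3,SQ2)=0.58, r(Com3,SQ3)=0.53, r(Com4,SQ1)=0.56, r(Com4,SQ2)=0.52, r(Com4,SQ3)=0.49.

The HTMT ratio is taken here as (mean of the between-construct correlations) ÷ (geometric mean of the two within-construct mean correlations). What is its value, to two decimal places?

0.95

Mean heterotrait r = 6.96/12 = 0.5800.
Mean within-Com = 3.72/6 = 0.6200; mean within-SQ = 1.79/3 = 0.5967.
Geometric mean = √(0.6200 × 0.5967) = 0.6082.
HTMT = 0.5800 / 0.6082 = 0.95.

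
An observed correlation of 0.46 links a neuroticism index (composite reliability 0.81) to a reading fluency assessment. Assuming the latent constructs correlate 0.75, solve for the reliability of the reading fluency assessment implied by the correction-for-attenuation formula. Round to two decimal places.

0.46

r_true = r_obs / √(r_xx · r_yy) ⇒ 0.75 = 0.46 / √(0.81 · r_yy).
√(0.81 · r_yy) = 0.46 / 0.75 = 0.6133; 0.81 · r_yy = 0.3761; r_yy = 0.3761 / 0.81 ≈ 0.46.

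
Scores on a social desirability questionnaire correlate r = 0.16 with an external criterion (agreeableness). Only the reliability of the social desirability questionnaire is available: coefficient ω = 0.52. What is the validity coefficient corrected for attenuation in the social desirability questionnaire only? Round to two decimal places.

Single correction: r_c = r_obs / √r_xx = 0.16 / √0.52 = 0.16 / 0.7211 ≈ 0.22.

0.22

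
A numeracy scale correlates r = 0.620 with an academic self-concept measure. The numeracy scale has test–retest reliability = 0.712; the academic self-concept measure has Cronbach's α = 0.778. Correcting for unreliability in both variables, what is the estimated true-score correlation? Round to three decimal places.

0.833

r_true = r_obs / √(r_xx · r_yy) = 0.620 / √(0.712 × 0.778) = 0.620 / √0.553936 = 0.620 / 0.7443 ≈ 0.833.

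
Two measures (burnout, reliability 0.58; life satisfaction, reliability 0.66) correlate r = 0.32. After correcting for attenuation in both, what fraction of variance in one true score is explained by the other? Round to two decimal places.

Disattenuated r = 0.32 / √(0.58 × 0.66) = 0.32 / 0.6187 = 0.5172.
Shared true-score variance = 0.5172² = 0.2675 ≈ 0.27.

0.27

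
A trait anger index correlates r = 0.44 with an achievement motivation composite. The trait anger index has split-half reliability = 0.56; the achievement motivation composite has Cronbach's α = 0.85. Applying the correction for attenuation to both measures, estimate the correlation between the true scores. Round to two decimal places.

r_true = r_obs / √(r_xx · r_yy) = 0.44 / √(0.56 × 0.85) = 0.44 / √0.4760 = 0.44 / 0.6899 ≈ 0.64.

0.64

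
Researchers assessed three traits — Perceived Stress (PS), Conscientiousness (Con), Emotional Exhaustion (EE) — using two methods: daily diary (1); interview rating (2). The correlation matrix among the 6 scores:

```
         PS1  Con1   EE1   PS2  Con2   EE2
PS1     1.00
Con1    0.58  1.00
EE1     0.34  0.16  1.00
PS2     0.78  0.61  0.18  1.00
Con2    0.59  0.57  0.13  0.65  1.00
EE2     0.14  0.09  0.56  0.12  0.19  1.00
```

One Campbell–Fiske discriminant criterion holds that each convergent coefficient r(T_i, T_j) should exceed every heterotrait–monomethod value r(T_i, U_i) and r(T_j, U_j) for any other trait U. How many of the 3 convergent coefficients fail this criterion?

1

Convergent coefficients and their comparison sets:
PS (methods 1·2): 0.78 vs {0.58, 0.65, 0.34, 0.12} → pass.
Con (methods 1·2): 0.57 vs {0.58, 0.65, 0.16, 0.19} → fail.
EE (methods 1·2): 0.56 vs {0.34, 0.12, 0.16, 0.19} → pass.
1 of 3 fail.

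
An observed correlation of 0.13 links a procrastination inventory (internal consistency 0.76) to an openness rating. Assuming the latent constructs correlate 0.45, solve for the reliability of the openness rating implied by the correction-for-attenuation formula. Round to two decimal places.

0.11

r_true = r_obs / √(r_xx · r_yy) ⇒ 0.45 = 0.13 / √(0.76 · r_yy).
√(0.76 · r_yy) = 0.13 / 0.45 = 0.2889; 0.76 · r_yy = 0.0835; r_yy = 0.0835 / 0.76 ≈ 0.11.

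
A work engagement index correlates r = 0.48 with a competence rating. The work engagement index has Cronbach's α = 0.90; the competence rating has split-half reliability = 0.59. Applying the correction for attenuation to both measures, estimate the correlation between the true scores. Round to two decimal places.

0.66

r_true = r_obs / √(r_xx · r_yy) = 0.48 / √(0.90 × 0.59) = 0.48 / √0.5310 = 0.48 / 0.7287 ≈ 0.66.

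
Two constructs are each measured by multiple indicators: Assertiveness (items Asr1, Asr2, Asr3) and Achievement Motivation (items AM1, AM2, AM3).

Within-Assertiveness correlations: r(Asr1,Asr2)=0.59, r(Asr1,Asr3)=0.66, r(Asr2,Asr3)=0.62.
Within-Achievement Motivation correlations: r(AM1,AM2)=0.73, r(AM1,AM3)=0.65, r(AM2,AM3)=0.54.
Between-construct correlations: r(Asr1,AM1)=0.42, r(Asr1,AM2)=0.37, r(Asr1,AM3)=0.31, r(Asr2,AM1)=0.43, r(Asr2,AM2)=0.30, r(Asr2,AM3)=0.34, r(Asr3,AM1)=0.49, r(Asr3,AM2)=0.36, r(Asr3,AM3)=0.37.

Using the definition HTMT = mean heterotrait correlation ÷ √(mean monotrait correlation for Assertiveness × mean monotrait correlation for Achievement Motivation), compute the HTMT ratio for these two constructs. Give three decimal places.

0.596

Mean heterotrait r = 3.39/9 = 0.3767.
Mean within-Asr = 1.87/3 = 0.6233; mean within-AM = 1.92/3 = 0.6400.
Geometric mean = √(0.6233 × 0.6400) = 0.6316.
HTMT = 0.3767 / 0.6316 = 0.596.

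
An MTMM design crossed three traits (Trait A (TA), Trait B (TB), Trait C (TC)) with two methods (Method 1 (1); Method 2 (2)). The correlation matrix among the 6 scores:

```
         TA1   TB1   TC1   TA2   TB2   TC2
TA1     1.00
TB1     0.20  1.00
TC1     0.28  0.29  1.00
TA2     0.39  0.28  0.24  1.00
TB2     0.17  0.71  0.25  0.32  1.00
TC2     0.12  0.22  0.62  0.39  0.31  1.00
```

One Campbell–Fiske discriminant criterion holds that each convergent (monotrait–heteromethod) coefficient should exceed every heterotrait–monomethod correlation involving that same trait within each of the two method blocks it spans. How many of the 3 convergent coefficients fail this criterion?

1

Each convergent coefficient versus the relevant comparison correlations:
TA (methods 1·2): 0.39 vs {0.20, 0.32, 0.28, 0.39} → fail.
TB (methods 1·2): 0.71 vs {0.20, 0.32, 0.29, 0.31} → pass.
TC (methods 1·2): 0.62 vs {0.28, 0.39, 0.29, 0.31} → pass.
1 of 3 fail.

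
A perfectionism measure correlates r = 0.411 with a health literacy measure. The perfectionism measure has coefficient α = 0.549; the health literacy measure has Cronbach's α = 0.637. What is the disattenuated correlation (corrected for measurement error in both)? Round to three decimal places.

r_true = r_obs / √(r_xx · r_yy) = 0.411 / √(0.549 × 0.637) = 0.411 / √0.349713 = 0.411 / 0.5914 ≈ 0.695.

0.695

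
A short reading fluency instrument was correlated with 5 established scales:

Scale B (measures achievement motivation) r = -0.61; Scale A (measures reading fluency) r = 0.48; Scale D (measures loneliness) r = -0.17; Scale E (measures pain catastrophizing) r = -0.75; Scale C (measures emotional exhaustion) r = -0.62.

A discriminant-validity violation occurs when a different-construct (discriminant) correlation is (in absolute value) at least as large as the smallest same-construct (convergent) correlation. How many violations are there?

3

Convergent (same construct = reading fluency): Scale A.
Smallest convergent = 0.48. Discriminant |r|: 0.61, 0.17, 0.75, 0.62; count ≥ 0.48 → 3.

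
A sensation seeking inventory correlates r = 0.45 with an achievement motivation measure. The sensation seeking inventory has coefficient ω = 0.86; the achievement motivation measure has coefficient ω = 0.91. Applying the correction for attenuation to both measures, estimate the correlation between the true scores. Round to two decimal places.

r_true = r_obs / √(r_xx · r_yy) = 0.45 / √(0.86 × 0.91) = 0.45 / √0.7826 = 0.45 / 0.8846 ≈ 0.51.

0.51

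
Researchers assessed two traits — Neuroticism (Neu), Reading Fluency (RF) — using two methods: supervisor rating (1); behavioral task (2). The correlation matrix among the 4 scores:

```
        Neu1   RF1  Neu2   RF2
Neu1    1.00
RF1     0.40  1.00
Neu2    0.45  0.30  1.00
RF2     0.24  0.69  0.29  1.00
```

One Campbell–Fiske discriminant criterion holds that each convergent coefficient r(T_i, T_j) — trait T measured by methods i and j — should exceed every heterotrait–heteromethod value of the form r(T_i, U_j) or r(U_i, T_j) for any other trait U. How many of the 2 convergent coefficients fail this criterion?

Convergent coefficients and their comparison sets:
Neu (methods 1·2): 0.45 vs {0.24, 0.30} → pass.
RF (methods 1·2): 0.69 vs {0.30, 0.24} → pass.
0 of 2 fail.

0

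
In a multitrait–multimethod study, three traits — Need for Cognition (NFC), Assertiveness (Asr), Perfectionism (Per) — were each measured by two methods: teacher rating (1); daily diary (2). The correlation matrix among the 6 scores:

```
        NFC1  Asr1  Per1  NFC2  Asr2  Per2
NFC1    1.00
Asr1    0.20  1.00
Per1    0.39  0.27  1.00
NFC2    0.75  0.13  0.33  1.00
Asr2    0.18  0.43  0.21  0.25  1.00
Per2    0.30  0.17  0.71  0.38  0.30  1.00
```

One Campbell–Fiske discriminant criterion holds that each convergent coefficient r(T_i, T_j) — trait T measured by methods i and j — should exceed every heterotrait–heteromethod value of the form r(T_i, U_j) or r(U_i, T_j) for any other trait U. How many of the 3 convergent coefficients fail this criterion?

Convergent coefficients and their comparison sets:
NFC (methods 1·2): 0.75 vs {0.18, 0.13, 0.30, 0.33} → pass.
Asr (methods 1·2): 0.43 vs {0.13, 0.18, 0.17, 0.21} → pass.
Per (methods 1·2): 0.71 vs {0.33, 0.30, 0.21, 0.17} → pass.
0 of 3 fail.

0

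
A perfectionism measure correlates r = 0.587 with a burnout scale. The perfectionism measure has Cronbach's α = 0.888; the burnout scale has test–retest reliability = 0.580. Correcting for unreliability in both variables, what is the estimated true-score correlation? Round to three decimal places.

r_true = r_obs / √(r_xx · r_yy) = 0.587 / √(0.888 × 0.580) = 0.587 / √0.515040 = 0.587 / 0.7177 ≈ 0.818.

0.818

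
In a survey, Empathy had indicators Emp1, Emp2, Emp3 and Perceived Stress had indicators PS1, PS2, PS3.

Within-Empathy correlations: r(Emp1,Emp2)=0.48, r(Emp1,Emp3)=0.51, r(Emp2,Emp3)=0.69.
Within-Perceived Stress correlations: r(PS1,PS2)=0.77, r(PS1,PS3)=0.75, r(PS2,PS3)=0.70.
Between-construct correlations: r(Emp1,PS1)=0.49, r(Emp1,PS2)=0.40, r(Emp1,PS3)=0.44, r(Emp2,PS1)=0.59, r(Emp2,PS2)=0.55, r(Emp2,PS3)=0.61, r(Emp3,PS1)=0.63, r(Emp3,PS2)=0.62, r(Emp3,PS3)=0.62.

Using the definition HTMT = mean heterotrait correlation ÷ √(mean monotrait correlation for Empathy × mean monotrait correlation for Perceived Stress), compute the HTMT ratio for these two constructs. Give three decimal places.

Mean between = 4.95/9 = 0.5500.
Mean within-Emp = 1.68/3 = 0.5600; mean within-PS = 2.22/3 = 0.7400.
Geometric mean = √(0.5600 × 0.7400) = 0.6437.
HTMT = 0.5500 / 0.6437 = 0.854.

0.854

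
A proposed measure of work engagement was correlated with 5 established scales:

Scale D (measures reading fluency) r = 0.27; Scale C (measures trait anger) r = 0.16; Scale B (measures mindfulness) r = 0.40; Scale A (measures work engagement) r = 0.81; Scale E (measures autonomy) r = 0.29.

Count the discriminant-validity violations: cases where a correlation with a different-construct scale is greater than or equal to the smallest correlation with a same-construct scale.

0

Convergent (same construct = work engagement): Scale A.
Smallest convergent = 0.81. Discriminant values: 0.27, 0.16, 0.40, 0.29; count ≥ 0.81 → 0.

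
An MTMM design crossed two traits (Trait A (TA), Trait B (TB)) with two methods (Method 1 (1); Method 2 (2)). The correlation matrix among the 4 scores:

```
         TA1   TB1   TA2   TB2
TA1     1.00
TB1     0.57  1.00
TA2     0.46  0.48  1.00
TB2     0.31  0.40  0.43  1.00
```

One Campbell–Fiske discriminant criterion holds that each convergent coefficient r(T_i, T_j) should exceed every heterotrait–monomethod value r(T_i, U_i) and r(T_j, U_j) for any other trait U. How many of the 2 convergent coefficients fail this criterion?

Each convergent coefficient versus the relevant comparison correlations:
TA (methods 1·2): 0.46 vs {0.57, 0.43} → fail.
TB (methods 1·2): 0.40 vs {0.57, 0.43} → fail.
2 of 2 fail.

2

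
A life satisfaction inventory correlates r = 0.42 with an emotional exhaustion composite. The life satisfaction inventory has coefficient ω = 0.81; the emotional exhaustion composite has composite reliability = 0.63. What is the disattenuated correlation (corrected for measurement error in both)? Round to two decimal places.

r_true = r_obs / √(r_xx · r_yy) = 0.42 / √(0.81 × 0.63) = 0.42 / √0.5103 = 0.42 / 0.7144 ≈ 0.59.

0.59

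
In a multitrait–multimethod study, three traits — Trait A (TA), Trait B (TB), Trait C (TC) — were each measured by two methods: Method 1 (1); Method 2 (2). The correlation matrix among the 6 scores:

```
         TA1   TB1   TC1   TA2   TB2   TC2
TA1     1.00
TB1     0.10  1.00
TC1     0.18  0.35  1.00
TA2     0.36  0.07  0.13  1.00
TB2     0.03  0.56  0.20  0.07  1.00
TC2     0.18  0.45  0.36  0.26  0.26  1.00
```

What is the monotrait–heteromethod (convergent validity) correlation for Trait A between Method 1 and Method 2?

Same trait (TA), different methods: r(TA1, TA2) = 0.36.

0.36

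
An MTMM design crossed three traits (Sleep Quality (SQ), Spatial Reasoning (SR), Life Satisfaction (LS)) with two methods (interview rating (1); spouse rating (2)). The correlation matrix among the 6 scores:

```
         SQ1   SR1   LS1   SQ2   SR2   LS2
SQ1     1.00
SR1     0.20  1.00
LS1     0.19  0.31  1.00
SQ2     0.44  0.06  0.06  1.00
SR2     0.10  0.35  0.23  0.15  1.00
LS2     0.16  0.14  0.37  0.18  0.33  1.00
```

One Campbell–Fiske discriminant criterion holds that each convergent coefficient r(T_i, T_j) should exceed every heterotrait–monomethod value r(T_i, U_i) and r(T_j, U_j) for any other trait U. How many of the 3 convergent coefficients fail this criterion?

0

Checking each validity diagonal entry against its comparison values:
SQ (methods 1·2): 0.44 vs {0.20, 0.15, 0.19, 0.18} → pass.
SR (methods 1·2): 0.35 vs {0.20, 0.15, 0.31, 0.33} → pass.
LS (methods 1·2): 0.37 vs {0.19, 0.18, 0.31, 0.33} → pass.
0 of 3 fail.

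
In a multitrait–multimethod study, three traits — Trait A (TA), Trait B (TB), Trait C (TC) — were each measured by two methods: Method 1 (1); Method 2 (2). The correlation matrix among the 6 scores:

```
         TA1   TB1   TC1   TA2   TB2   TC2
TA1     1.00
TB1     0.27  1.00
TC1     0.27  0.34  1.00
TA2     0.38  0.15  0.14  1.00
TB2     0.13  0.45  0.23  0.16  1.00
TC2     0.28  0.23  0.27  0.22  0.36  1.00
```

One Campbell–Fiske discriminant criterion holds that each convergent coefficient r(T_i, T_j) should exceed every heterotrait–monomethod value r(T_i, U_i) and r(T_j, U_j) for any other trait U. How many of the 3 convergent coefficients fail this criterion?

1

Convergent coefficients and their comparison sets:
TA (methods 1·2): 0.38 vs {0.27, 0.16, 0.27, 0.22} → pass.
TB (methods 1·2): 0.45 vs {0.27, 0.16, 0.34, 0.36} → pass.
TC (methods 1·2): 0.27 vs {0.27, 0.22, 0.34, 0.36} → fail.
1 of 3 fail.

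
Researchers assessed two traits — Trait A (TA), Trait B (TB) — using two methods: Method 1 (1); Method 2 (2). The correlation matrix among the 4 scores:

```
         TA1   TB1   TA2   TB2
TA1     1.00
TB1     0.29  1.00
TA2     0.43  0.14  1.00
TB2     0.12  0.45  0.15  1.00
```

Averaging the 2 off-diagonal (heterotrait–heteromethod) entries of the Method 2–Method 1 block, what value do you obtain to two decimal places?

HTHM values (method 2 × method 1): 0.14, 0.12; mean = 0.26/2 = 0.13.

0.13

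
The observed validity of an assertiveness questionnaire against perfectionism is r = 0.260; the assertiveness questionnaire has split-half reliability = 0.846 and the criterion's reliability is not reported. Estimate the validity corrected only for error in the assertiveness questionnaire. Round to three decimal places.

Single correction: r_c = r_obs / √r_xx = 0.260 / √0.846 = 0.260 / 0.9198 ≈ 0.283.

0.283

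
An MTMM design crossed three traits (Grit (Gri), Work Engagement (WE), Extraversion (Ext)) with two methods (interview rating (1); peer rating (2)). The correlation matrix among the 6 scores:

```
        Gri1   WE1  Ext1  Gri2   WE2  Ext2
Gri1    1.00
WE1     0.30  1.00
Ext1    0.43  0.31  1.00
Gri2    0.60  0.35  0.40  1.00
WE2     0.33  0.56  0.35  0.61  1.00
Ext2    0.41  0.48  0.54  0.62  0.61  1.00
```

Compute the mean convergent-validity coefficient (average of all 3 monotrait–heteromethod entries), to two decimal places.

Convergent values: 0.60, 0.56, 0.54; mean = 1.70/3 = 0.57.

0.57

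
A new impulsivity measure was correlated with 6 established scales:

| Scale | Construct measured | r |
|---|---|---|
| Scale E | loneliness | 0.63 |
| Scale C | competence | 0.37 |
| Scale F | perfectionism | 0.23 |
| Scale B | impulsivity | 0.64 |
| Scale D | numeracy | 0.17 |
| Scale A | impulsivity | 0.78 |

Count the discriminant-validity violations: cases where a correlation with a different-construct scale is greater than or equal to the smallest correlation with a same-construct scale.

Convergent (same construct = impulsivity): Scale B, Scale A.
Smallest convergent = 0.64. Discriminant values: 0.63, 0.37, 0.23, 0.17; count ≥ 0.64 → 0.

0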